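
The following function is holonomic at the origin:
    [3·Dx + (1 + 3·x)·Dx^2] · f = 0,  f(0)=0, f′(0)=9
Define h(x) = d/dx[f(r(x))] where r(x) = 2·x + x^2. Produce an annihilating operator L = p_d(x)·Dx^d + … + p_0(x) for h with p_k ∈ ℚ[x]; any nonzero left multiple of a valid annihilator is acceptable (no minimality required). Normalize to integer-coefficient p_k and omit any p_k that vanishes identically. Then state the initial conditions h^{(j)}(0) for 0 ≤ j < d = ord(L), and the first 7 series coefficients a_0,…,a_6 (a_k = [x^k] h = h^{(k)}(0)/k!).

L = (5 + 6·x + 3·x^2) + (1 + 7·x + 9·x^2 + 3·x^3)·Dx  (order 1).
h: a_k = 18, -90, 486, -2646, 14418, -78570, 428166, …
ICs: h(0) = 18.

f: a_k = 0, 9, -27/2, 27, -243/4, 729/5, -729/2, …
h₀=f(r): pull back L_f along r ⇒ L₀.
h₀' ⇒ L via d/dx closure of L₀.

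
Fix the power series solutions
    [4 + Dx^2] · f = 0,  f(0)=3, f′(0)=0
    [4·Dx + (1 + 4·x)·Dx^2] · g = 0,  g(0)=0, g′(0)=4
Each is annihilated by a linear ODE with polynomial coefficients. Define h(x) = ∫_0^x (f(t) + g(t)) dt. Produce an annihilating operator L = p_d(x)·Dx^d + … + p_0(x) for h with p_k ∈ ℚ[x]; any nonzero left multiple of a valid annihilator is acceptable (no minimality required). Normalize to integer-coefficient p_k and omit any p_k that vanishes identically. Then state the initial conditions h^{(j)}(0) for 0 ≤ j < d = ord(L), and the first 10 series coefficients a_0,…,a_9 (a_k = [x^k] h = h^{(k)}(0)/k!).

f: a_k = 3, 0, -6, 0, 2, 0, -4/15, 0, 2/105, 0, …
g: a_k = 0, 4, -8, 64/3, -64, 1024/5, -2048/3, 16384/7, -8192, 262144/9, …
Sum ⇒ L₀ = lclm(L_f,L_g) in ℚ(x)⟨Dx⟩.
h=∫₀ˣh₀: take L = L₀·Dx.
L = (400 + 128·x + 256·x^2)·Dx^2 + (36 + 176·x + 192·x^2 + 256·x^3)·Dx^3 + (100 + 32·x + 64·x^2)·Dx^4 + (9 + 44·x + 48·x^2 + 64·x^3)·Dx^5  (order 5).
h: a_k = 0, 3, 2, -14/3, 16/3, -62/5, 512/15, -10244/105, 2048/7, -860158/945, …
ICs: h(0) = 0, h′(0) = 3, h′′(0) = 4, h′′′(0) = -28, h′′′′(0) = 128.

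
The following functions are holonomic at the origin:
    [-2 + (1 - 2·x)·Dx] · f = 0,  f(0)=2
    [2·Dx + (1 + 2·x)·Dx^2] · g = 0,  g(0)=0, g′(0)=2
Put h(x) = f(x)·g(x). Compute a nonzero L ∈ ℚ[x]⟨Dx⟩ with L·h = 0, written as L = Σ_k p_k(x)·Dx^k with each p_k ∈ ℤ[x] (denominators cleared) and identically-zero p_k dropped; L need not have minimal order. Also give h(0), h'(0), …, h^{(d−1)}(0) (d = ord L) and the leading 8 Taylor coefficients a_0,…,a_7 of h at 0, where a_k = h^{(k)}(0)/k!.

L = 4 + (2 + 12·x)·Dx + (-1 + 4·x^2)·Dx^2  (order 2).
h: a_k = 0, 4, 4, 40/3, 56/3, 752/15, 1184/15, 20416/105, …
ICs: h(0) = 0, h′(0) = 4.

f: a_k = 2, 4, 8, 16, 32, 64, 128, 256, …
g: a_k = 0, 2, -2, 8/3, -4, 32/5, -32/3, 128/7, …
L₀ := L_f ⊗_s L_g (sym. prod.), ord ≤ 2.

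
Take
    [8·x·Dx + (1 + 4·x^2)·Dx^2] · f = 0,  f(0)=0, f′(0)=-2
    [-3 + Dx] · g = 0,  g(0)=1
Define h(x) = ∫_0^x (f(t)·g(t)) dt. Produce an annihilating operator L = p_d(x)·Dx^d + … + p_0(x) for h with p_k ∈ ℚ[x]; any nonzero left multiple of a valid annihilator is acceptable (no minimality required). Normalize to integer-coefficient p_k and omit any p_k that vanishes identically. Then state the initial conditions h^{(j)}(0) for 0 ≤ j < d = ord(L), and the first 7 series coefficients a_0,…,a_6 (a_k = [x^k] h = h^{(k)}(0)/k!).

f: a_k = 0, -2, 0, 8/3, 0, -32/5, 0, …
g: a_k = 1, 3, 9/2, 9/2, 27/8, 81/40, 81/80, …
Sym-product of L_f,L_g gives L₀ (≤ ord 2).
∫: right-multiply L₀ by Dx.
L = (9 - 24·x + 36·x^2)·Dx + (-6 + 8·x - 24·x^2)·Dx^2 + (1 + 4·x^2)·Dx^3  (order 3).
h: a_k = 0, 0, -1, -2, -19/12, -1/5, -23/120, …
ICs: h(0) = 0, h′(0) = 0, h′′(0) = -2.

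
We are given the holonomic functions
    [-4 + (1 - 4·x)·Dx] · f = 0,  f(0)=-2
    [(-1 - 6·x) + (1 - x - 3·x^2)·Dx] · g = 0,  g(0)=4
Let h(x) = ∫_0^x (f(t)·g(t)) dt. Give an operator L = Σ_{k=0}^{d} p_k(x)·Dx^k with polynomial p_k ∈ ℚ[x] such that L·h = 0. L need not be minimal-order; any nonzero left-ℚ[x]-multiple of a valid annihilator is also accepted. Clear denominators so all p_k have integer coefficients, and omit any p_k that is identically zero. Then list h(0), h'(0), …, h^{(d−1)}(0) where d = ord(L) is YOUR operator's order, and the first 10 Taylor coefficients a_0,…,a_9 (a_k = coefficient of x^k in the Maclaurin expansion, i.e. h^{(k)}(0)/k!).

f: a_k = -2, -8, -32, -128, -512, -2048, -8192, -32768, -131072, -524288, …
g: a_k = 4, 4, 16, 28, 76, 160, 388, 868, 2032, 4636, …
h₀=f·g: eliminate ⇒ L₀, order ≤ 1·1.
h=∫h₀ ⇒ L = L₀·Dx.
L = (-5 + 2·x + 36·x^2)·Dx + (1 - 5·x + x^2 + 12·x^3)·Dx^2  (order 2).
h: a_k = 0, -8, -20, -64, -206, -3448/5, -2352, -57224/7, -28829, -308864/3, …
ICs: h(0) = 0, h′(0) = -8.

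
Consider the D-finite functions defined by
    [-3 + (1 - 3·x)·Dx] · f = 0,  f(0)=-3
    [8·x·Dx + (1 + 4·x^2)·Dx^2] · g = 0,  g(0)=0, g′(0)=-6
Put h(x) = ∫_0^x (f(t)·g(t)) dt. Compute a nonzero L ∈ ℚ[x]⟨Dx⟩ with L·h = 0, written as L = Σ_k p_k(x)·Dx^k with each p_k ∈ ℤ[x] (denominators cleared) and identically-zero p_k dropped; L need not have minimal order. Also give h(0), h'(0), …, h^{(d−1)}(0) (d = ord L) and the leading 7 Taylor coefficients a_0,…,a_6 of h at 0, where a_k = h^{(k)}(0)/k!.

L = 24·x·Dx + (6 - 8·x + 48·x^2)·Dx^2 + (-1 + 3·x - 4·x^2 + 12·x^3)·Dx^3  (order 3).
h: a_k = 0, 0, 9, 18, 69/2, 414/5, 1083/5, …
ICs: h(0) = 0, h′(0) = 0, h′′(0) = 18.

f: a_k = -3, -9, -27, -81, -243, -729, -2187, …
g: a_k = 0, -6, 0, 8, 0, -96/5, 0, …
h₀=f·g: eliminate ⇒ L₀, order ≤ 1·2.
h=∫h₀ ⇒ L = L₀·Dx.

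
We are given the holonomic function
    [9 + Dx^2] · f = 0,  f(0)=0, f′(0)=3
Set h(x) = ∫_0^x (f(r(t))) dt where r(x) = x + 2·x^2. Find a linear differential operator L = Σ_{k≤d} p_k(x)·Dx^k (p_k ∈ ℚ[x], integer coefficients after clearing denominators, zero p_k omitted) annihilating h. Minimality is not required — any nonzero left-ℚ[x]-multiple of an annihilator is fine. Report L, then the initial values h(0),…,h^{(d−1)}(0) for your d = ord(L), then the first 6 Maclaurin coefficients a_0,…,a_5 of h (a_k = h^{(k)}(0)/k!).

L = (9 + 108·x + 432·x^2 + 576·x^3)·Dx - 4·Dx^2 + (1 + 4·x)·Dx^3  (order 3).
h: a_k = 0, 0, 3/2, 2, -9/8, -27/5, …
ICs: h(0) = 0, h′(0) = 0, h′′(0) = 3.

f: a_k = 0, 3, 0, -9/2, 0, 81/40, …
f∘r: x↦r, Dx↦Dx/r' in L_f ⇒ L₀.
h=∫h₀ ⇒ L = L₀·Dx.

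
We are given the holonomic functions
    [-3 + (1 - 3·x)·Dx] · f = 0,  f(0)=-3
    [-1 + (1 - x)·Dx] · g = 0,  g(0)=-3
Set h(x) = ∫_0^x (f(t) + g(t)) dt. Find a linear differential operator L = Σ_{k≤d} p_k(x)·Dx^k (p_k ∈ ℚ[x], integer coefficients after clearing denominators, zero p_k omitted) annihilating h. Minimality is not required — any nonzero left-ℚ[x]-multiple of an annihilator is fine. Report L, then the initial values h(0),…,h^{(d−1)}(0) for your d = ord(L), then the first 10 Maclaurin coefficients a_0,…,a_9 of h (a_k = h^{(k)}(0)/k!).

f: a_k = -3, -9, -27, -81, -243, -729, -2187, -6561, -19683, -59049, …
g: a_k = -3, -3, -3, -3, -3, -3, -3, -3, -3, -3, …
f+g: L₀ = lclm(L_f,L_g), ord ≤ 1+1.
∫: right-multiply L₀ by Dx.
L = -6·Dx + (8 - 12·x)·Dx^2 + (-1 + 4·x - 3·x^2)·Dx^3  (order 3).
h: a_k = 0, -6, -6, -10, -21, -246/5, -122, -2190/7, -1641/2, -6562/3, …
ICs: h(0) = 0, h′(0) = -6, h′′(0) = -12.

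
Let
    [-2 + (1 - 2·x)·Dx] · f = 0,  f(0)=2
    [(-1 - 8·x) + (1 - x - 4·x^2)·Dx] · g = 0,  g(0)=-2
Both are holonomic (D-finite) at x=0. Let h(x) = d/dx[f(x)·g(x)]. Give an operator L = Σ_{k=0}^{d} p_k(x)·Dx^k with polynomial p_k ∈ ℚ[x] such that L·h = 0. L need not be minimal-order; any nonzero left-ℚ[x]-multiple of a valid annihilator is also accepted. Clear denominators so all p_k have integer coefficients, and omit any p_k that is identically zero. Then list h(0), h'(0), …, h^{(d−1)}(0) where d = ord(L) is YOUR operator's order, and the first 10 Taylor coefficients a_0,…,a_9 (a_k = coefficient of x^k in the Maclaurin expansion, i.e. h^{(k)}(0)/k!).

f: a_k = 2, 4, 8, 16, 32, 64, 128, 256, 512, 1024, …
g: a_k = -2, -2, -10, -18, -58, -130, -362, -882, -2330, -5858, …
f·g: L₀ = L_f ⊗_s L_g, ord ≤ 1·1.
Differentiate: ansatz ord ≤ ord L₀ ⇒ L.
L = (22 - 12·x - 120·x^2 - 256·x^3 + 768·x^4) + (-3 + 5·x + 42·x^2 - 88·x^3 - 80·x^4 + 192·x^5)·Dx  (order 1).
h: a_k = -12, -88, -372, -1456, -4940, -16200, -50148, -151904, -447228, -1297400, …
ICs: h(0) = -12.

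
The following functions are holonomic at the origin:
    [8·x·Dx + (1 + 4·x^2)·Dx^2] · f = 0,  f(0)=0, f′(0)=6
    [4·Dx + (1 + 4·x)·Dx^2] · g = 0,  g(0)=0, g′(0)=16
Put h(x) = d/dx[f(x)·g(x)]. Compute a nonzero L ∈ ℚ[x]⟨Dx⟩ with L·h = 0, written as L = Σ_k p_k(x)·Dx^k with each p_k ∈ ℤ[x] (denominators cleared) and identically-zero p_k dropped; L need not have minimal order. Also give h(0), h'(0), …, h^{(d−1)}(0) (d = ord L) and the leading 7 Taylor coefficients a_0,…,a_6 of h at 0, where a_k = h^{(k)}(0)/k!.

f: a_k = 0, 6, 0, -8, 0, 96/5, 0, …
g: a_k = 0, 16, -32, 256/3, -256, 4096/5, -8192/3, …
f·g: L₀ = L_f ⊗_s L_g, ord ≤ 2·2.
h=h₀': d/dx-closure on L₀ ⇒ L.
L = (96 + 640·x + 1408·x^2 + 7680·x^3 + 15360·x^4 + 26624·x^5 + 8192·x^7) + (24 + 320·x + 2656·x^2 + 9728·x^3 + 28160·x^4 + 47616·x^5 + 71680·x^6 + 6144·x^7 + 28672·x^8)·Dx + (12 + 104·x + 672·x^2 + 2976·x^3 + 8256·x^4 + 18048·x^5 + 24576·x^6 + 35328·x^7 + 6144·x^8 + 16384·x^9)·Dx^2 + (1 + 12·x + 68·x^2 + 256·x^3 + 696·x^4 + 1536·x^5 + 2688·x^6 + 3072·x^7 + 4224·x^8 + 1024·x^9 + 2048·x^10)·Dx^3  (order 3).
h: a_k = 0, 192, -576, 1536, -6400, 136192/5, -523264/5, …
ICs: h(0) = 0, h′(0) = 192, h′′(0) = -1152.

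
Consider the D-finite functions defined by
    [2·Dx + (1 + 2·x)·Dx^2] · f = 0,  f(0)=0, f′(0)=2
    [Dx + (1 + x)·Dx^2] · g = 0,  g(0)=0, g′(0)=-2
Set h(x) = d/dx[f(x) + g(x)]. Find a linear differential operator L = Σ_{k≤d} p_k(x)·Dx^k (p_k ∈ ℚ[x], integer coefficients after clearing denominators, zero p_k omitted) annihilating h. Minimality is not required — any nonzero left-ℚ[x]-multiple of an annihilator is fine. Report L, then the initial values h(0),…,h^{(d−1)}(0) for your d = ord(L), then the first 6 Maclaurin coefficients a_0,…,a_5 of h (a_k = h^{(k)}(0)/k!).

f: a_k = 0, 2, -2, 8/3, -4, 32/5, …
g: a_k = 0, -2, 1, -2/3, 1/2, -2/5, …
L₀ := lclm(L_f,L_g); ord L₀ ≤ 2+2.
Differentiate: ansatz ord ≤ ord L₀ ⇒ L.
L = 4 + (6 + 8·x)·Dx + (1 + 3·x + 2·x^2)·Dx^2  (order 2).
h: a_k = 0, -2, 6, -14, 30, -62, …
ICs: h(0) = 0, h′(0) = -2.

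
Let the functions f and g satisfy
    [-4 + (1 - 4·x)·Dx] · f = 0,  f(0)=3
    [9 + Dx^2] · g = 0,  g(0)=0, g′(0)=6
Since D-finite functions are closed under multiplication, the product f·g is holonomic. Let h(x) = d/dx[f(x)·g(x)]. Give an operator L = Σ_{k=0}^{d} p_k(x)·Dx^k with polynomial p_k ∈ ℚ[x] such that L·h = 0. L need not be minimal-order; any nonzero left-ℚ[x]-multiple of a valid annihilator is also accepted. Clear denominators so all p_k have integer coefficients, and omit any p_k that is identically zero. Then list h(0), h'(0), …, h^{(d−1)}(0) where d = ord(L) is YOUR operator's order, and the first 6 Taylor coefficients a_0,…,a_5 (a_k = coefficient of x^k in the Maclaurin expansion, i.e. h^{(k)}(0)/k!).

L = (-23 - 72·x + 144·x^2) + (-8 + 32·x)·Dx + (1 - 8·x + 16·x^2)·Dx^2  (order 2).
h: a_k = 18, 144, 783, 4176, 83763/4, 502578/5, …
ICs: h(0) = 18, h′(0) = 144.

f: a_k = 3, 12, 48, 192, 768, 3072, …
g: a_k = 0, 6, 0, -9, 0, 81/20, …
f·g: L₀ = L_f ⊗_s L_g, ord ≤ 1·2.
Differentiate: ansatz ord ≤ ord L₀ ⇒ L.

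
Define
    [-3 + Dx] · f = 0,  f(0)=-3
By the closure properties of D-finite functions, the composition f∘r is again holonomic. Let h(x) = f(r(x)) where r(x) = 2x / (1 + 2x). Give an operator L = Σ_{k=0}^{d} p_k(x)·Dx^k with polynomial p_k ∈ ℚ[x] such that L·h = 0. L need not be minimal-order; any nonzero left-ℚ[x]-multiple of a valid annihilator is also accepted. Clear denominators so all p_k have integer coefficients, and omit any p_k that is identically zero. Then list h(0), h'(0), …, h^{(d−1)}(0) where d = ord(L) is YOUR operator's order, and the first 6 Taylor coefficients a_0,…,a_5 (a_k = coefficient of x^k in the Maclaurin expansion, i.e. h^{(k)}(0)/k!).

L = -6 + (1 + 4·x + 4·x^2)·Dx  (order 1).
h: a_k = -3, -18, -18, 36, -18, -252/5, …
ICs: h(0) = -3.

f: a_k = -3, -9, -27/2, -27/2, -81/8, -243/40, …
f∘r: x↦r, Dx↦Dx/r' in L_f ⇒ L₀.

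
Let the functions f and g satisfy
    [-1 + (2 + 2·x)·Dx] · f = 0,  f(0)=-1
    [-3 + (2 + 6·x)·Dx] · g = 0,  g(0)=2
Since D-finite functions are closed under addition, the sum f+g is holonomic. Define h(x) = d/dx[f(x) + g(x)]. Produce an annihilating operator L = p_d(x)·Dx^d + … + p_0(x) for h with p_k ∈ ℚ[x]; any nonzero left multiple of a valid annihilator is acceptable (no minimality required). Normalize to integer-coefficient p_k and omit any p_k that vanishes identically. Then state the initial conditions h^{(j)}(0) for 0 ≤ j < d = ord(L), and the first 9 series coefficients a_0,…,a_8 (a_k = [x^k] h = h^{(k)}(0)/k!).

L = -9 + (-24 - 36·x)·Dx + (-4 - 16·x - 12·x^2)·Dx^2  (order 2).
h: a_k = 5/2, -17/4, 159/16, -805/32, 16975/256, -91791/512, 1010163/2048, -5628909/4096, 253313775/65536, …
ICs: h(0) = 5/2, h′(0) = -17/4.

f: a_k = -1, -1/2, 1/8, -1/16, 5/128, -7/256, 21/1024, -33/2048, 429/32768, …
g: a_k = 2, 3, -9/4, 27/8, -405/64, 1701/128, -15309/512, 72171/1024, -2814669/16384, …
f+g: L₀ = lclm(L_f,L_g), ord ≤ 1+1.
Derive L from L₀ (diff closure).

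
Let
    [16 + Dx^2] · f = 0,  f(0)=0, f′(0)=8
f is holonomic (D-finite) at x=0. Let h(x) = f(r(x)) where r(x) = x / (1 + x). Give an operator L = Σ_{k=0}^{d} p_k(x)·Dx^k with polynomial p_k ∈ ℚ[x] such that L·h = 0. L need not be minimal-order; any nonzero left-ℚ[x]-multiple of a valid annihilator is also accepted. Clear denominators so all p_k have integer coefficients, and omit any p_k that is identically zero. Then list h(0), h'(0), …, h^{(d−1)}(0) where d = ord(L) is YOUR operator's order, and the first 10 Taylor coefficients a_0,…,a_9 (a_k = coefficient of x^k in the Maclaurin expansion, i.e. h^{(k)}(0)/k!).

f: a_k = 0, 8, 0, -64/3, 0, 256/15, 0, -2048/315, 0, 4096/2835, …
Change of var in L_f (x↦r) gives L₀.
L = 16 + (2 + 6·x + 6·x^2 + 2·x^3)·Dx + (1 + 4·x + 6·x^2 + 4·x^3 + x^4)·Dx^2  (order 2).
h: a_k = 0, 8, -8, -40/3, 56, -1544/15, 120, -19688/315, -5032/45, 240824/567, …
ICs: h(0) = 0, h′(0) = 8.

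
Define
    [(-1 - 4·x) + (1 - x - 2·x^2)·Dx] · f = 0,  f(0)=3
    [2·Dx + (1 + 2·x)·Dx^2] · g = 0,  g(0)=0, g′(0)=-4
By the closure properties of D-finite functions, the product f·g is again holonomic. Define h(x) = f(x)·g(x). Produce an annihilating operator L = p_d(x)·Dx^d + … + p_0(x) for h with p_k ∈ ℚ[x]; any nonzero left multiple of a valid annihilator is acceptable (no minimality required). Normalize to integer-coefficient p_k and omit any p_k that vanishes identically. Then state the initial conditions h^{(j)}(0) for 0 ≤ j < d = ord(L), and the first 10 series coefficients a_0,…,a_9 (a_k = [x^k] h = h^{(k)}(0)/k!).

L = (6 + 16·x) + (14·x + 20·x^2)·Dx + (-1 - x + 4·x^2 + 4·x^3)·Dx^2  (order 2).
h: a_k = 0, -12, 0, -40, -16, -672/5, -512/5, -16832/35, -3456/7, -188672/105, …
ICs: h(0) = 0, h′(0) = -12.

f: a_k = 3, 3, 9, 15, 33, 63, 129, 255, 513, 1023, …
g: a_k = 0, -4, 4, -16/3, 8, -64/5, 64/3, -256/7, 64, -1024/9, …
Product ⇒ symmetric product L₀, ord ≤ 2.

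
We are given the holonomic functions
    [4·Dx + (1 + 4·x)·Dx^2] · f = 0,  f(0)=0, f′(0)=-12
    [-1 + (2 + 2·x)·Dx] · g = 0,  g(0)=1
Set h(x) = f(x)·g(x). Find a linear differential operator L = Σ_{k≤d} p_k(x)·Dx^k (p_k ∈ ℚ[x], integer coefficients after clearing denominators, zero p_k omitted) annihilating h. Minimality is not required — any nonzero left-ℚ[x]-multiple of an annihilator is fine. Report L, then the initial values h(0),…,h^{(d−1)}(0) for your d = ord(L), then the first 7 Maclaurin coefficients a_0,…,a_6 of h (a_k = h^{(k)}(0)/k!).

f: a_k = 0, -12, 24, -64, 192, -3072/5, 2048, …
g: a_k = 1, 1/2, -1/8, 1/16, -5/128, 7/256, -21/1024, …
f·g: L₀ = L_f ⊗_s L_g, ord ≤ 2·1.
L = (-5 + 4·x) + (12 + 12·x)·Dx + (4 + 24·x + 36·x^2 + 16·x^3)·Dx^2  (order 2).
h: a_k = 0, -12, 18, -101/2, 625/4, -81349/160, 547691/320, …
ICs: h(0) = 0, h′(0) = -12.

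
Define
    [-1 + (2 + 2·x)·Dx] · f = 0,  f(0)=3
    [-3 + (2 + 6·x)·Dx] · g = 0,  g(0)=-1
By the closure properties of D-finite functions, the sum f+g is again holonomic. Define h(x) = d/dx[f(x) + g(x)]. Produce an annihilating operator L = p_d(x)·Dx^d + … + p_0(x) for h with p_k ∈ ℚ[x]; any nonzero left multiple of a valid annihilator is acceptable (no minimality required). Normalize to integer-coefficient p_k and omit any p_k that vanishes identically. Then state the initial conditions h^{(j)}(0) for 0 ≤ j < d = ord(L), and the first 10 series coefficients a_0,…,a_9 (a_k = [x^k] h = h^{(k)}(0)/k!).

f: a_k = 3, 3/2, -3/8, 3/16, -15/128, 21/256, -63/1024, 99/2048, -1287/32768, 2145/65536, …
g: a_k = -1, -3/2, 9/8, -27/16, 405/128, -1701/256, 15309/1024, -72171/2048, 2814669/32768, -14073345/65536, …
Sum ⇒ L₀ = lclm(L_f,L_g) in ℚ(x)⟨Dx⟩.
Derive L from L₀ (diff closure).
L = -9 + (-24 - 36·x)·Dx + (-4 - 16·x - 12·x^2)·Dx^2  (order 2).
h: a_k = 0, 3/2, -9/2, 195/16, -525/16, 22869/256, -63063/256, 1406691/2048, -3957525/2048, 358852065/65536, …
ICs: h(0) = 0, h′(0) = 3/2.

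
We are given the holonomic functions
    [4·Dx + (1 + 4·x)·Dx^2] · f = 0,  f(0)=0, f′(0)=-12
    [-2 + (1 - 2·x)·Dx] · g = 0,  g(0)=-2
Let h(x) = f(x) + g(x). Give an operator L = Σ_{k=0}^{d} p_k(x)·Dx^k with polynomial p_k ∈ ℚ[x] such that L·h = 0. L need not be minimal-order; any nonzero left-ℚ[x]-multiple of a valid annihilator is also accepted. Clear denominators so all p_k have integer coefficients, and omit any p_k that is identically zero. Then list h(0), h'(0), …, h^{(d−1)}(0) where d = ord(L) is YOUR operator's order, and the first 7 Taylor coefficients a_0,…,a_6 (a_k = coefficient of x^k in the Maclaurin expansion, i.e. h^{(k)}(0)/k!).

L = (-28 - 16·x)·Dx + (1 - 40·x - 32·x^2)·Dx^2 + (1 + 3·x - 6·x^2 - 8·x^3)·Dx^3  (order 3).
h: a_k = -2, -16, 16, -80, 160, -3392/5, 1920, …
ICs: h(0) = -2, h′(0) = -16, h′′(0) = 32.

f: a_k = 0, -12, 24, -64, 192, -3072/5, 2048, …
g: a_k = -2, -4, -8, -16, -32, -64, -128, …
Weyl lclm of L_f,L_g ⇒ L₀ (ord ≤ 3).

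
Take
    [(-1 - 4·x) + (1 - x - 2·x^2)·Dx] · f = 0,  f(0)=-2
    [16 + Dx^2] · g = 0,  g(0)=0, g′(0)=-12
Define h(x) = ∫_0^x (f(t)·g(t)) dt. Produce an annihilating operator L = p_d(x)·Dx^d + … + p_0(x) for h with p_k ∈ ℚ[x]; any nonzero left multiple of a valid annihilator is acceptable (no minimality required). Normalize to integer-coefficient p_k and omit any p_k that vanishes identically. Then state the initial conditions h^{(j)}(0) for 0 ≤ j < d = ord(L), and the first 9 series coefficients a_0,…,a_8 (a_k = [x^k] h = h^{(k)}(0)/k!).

f: a_k = -2, -2, -6, -10, -22, -42, -86, -170, -342, …
g: a_k = 0, -12, 0, 32, 0, -128/5, 0, 1024/105, 0, …
Product ⇒ symmetric product L₀, ord ≤ 2.
h=∫₀ˣh₀: take L = L₀·Dx.
L = (-12 + 16·x + 32·x^2)·Dx + (2 + 8·x)·Dx^2 + (-1 + x + 2·x^2)·Dx^3  (order 3).
h: a_k = 0, 0, 12, 8, 2, 56/5, 308/15, 168/5, 1213/21, …
ICs: h(0) = 0, h′(0) = 0, h′′(0) = 24.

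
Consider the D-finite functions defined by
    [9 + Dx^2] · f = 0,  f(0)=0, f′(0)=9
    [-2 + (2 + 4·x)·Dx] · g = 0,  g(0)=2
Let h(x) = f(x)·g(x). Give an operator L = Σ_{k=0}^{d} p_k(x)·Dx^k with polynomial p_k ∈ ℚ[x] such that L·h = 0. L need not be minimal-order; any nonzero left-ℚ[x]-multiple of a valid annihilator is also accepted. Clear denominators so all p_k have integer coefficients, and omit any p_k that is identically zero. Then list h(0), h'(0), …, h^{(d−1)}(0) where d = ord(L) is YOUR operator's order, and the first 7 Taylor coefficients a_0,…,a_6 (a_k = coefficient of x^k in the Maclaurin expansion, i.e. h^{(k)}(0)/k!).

L = (12 + 36·x + 36·x^2) + (-2 - 4·x)·Dx + (1 + 4·x + 4·x^2)·Dx^2  (order 2).
h: a_k = 0, 18, 18, -36, -18, 72/5, 72/5, …
ICs: h(0) = 0, h′(0) = 18.

f: a_k = 0, 9, 0, -27/2, 0, 243/40, 0, …
g: a_k = 2, 2, -1, 1, -5/4, 7/4, -21/8, …
f·g: L₀ = L_f ⊗_s L_g, ord ≤ 2·1.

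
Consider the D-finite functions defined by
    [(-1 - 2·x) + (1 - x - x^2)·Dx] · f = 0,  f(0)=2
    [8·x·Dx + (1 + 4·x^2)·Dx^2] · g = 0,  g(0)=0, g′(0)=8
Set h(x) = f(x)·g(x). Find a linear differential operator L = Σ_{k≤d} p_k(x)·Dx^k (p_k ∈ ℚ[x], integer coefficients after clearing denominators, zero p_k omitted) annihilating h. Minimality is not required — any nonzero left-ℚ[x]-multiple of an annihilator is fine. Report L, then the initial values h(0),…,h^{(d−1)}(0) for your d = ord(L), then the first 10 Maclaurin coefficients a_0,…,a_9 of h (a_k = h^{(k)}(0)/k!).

f: a_k = 2, 2, 4, 6, 10, 16, 26, 42, 68, 110, …
g: a_k = 0, 8, 0, -32/3, 0, 128/5, 0, -512/7, 0, 2048/9, …
h₀=f·g: eliminate ⇒ L₀, order ≤ 1·2.
L = (2 + 8·x + 24·x^2) + (2 - 4·x + 16·x^2 + 24·x^3)·Dx + (-1 + x - 3·x^2 + 4·x^3 + 4·x^4)·Dx^2  (order 2).
h: a_k = 0, 16, 16, 32/3, 80/3, 1328/15, 576/5, 6032/105, 18128/105, 43168/63, …
ICs: h(0) = 0, h′(0) = 16.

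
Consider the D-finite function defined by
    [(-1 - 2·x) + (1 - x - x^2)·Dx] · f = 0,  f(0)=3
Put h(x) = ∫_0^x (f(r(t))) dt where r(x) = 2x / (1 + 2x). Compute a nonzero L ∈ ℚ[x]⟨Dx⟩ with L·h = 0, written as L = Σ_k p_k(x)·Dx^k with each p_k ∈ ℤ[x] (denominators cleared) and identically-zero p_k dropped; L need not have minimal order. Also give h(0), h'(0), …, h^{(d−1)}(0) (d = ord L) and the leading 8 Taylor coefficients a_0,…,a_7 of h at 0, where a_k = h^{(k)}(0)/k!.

L = (2 + 12·x)·Dx + (-1 - 4·x + 8·x^3)·Dx^2  (order 2).
h: a_k = 0, 3, 3, 4, 0, 48/5, -16, 384/7, …
ICs: h(0) = 0, h′(0) = 3.

f: a_k = 3, 3, 6, 9, 15, 24, 39, 63, …
L₀ from L_f via x↦r, Dx↦r'^{-1}Dx.
h=∫h₀ ⇒ L = L₀·Dx.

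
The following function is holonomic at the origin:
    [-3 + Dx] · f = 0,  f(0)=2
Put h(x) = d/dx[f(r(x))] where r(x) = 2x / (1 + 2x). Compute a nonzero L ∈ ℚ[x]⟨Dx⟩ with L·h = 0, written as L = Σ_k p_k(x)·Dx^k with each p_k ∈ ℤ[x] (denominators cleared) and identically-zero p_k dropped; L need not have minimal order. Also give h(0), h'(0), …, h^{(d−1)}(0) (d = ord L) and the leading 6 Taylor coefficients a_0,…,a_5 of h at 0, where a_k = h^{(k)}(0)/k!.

L = (2 - 8·x) + (-1 - 4·x - 4·x^2)·Dx  (order 1).
h: a_k = 12, 24, -72, 48, 168, -3312/5, …
ICs: h(0) = 12.

f: a_k = 2, 6, 9, 9, 27/4, 81/20, …
h₀=f(r): pull back L_f along r ⇒ L₀.
h₀' ⇒ L via d/dx closure of L₀.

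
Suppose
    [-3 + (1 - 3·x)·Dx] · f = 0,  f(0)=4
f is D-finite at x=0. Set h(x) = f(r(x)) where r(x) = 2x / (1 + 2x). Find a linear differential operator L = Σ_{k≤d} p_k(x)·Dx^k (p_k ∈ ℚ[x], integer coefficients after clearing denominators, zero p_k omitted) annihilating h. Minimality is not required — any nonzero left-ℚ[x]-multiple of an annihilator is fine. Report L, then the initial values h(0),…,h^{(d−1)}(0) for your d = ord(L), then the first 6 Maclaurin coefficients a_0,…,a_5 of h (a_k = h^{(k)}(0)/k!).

L = 6 + (-1 + 2·x + 8·x^2)·Dx  (order 1).
h: a_k = 4, 24, 96, 384, 1536, 6144, …
ICs: h(0) = 4.

f: a_k = 4, 12, 36, 108, 324, 972, …
f∘r: x↦r, Dx↦Dx/r' in L_f ⇒ L₀.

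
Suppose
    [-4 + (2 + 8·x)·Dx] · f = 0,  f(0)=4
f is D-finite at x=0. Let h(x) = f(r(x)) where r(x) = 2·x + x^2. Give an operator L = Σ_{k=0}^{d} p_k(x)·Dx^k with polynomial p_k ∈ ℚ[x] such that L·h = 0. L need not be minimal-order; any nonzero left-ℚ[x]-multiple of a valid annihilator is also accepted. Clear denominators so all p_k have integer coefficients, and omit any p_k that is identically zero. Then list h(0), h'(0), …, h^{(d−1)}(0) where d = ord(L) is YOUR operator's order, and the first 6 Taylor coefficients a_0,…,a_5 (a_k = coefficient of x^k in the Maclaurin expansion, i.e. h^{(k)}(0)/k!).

L = (-4 - 4·x) + (1 + 8·x + 4·x^2)·Dx  (order 1).
h: a_k = 4, 16, -24, 96, -456, 2400, …
ICs: h(0) = 4.

f: a_k = 4, 8, -8, 16, -40, 112, …
L₀ from L_f via x↦r, Dx↦r'^{-1}Dx.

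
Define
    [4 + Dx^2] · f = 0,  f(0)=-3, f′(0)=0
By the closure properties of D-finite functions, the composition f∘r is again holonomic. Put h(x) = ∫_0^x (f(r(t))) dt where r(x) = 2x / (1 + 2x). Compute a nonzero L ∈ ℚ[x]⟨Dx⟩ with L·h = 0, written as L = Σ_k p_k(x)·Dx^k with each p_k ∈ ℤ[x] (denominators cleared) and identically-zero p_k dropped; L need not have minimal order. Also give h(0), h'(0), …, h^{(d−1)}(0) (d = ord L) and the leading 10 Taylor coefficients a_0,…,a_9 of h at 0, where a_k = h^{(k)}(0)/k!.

L = 16·Dx + (4 + 24·x + 48·x^2 + 32·x^3)·Dx^2 + (1 + 8·x + 24·x^2 + 32·x^3 + 16·x^4)·Dx^3  (order 3).
h: a_k = 0, -3, 0, 8, -24, 256/5, -256/3, 1408/15, 192/5, -602624/945, …
ICs: h(0) = 0, h′(0) = -3, h′′(0) = 0.

f: a_k = -3, 0, 6, 0, -2, 0, 4/15, 0, -2/105, 0, …
Substitute x→r, Dx→(1/r')Dx; clear ⇒ L₀.
h=∫h₀ ⇒ L = L₀·Dx.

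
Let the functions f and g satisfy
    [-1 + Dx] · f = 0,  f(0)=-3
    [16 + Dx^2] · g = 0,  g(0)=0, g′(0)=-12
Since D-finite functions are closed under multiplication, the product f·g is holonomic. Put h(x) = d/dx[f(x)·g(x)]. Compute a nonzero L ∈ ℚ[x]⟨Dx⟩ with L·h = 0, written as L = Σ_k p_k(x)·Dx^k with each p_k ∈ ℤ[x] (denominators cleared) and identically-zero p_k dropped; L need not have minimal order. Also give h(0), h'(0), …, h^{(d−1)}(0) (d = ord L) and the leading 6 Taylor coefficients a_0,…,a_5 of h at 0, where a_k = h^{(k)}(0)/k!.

f: a_k = -3, -3, -3/2, -1/2, -1/8, -1/40, …
g: a_k = 0, -12, 0, 32, 0, -128/5, …
Product ⇒ symmetric product L₀, ord ≤ 2.
Differentiate: ansatz ord ≤ ord L₀ ⇒ L.
L = 17 - 2·Dx + Dx^2  (order 2).
h: a_k = 36, 72, -234, -360, 303/2, 1833/5, …
ICs: h(0) = 36, h′(0) = 72.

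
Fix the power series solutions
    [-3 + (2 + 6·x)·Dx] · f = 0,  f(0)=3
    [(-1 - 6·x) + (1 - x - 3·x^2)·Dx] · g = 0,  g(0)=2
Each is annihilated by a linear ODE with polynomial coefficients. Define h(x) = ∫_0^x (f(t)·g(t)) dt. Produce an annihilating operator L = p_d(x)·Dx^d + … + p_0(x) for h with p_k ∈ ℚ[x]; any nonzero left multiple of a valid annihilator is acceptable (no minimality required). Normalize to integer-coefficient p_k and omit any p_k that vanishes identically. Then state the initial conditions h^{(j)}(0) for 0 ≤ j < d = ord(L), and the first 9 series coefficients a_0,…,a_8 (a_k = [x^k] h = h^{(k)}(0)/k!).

f: a_k = 3, 9/2, -27/8, 81/16, -1215/128, 5103/256, -45927/1024, 216513/2048, -8444007/32768, …
g: a_k = 2, 2, 8, 14, 38, 80, 194, 434, 1016, …
f·g: L₀ = L_f ⊗_s L_g, ord ≤ 1·1.
h=∫₀ˣh₀: take L = L₀·Dx.
L = (5 + 15·x + 27·x^2)·Dx + (-2 - 4·x + 12·x^2 + 18·x^3)·Dx^2  (order 2).
h: a_k = 0, 6, 15/2, 35/4, 651/32, 9033/320, 18139/256, 388533/3584, 2299587/8192, …
ICs: h(0) = 0, h′(0) = 6.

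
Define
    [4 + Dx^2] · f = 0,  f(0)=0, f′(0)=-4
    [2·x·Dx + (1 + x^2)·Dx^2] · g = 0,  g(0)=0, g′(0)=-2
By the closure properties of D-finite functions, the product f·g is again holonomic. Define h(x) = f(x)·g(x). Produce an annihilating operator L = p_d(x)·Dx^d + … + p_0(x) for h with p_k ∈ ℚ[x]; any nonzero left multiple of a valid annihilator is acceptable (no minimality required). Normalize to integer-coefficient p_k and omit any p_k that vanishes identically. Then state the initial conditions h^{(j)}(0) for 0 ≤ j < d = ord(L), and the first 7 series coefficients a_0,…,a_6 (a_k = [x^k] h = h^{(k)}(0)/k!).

L = (160 + 464·x^2 + 464·x^4 + 256·x^6 + 64·x^8) + (96·x + 224·x^3 + 192·x^5 + 64·x^7)·Dx + (60 + 188·x^2 + 216·x^4 + 128·x^6 + 32·x^8)·Dx^2 + (24·x + 56·x^3 + 48·x^5 + 16·x^7)·Dx^3 + (5 + 18·x^2 + 25·x^4 + 16·x^6 + 4·x^8)·Dx^4  (order 4).
h: a_k = 0, 0, 8, 0, -8, 0, 40/9, …
ICs: h(0) = 0, h′(0) = 0, h′′(0) = 16, h′′′(0) = 0.

f: a_k = 0, -4, 0, 8/3, 0, -8/15, 0, …
g: a_k = 0, -2, 0, 2/3, 0, -2/5, 0, …
f·g: L₀ = L_f ⊗_s L_g, ord ≤ 2·2.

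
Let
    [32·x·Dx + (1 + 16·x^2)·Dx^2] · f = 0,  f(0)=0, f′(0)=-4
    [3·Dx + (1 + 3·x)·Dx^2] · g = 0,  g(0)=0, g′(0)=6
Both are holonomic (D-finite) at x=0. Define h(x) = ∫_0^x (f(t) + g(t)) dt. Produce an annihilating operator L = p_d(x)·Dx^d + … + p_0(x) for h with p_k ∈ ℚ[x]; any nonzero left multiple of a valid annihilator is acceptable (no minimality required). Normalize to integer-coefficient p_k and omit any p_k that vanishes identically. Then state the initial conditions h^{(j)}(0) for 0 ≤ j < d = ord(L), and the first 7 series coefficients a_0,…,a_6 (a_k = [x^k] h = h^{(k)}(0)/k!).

f: a_k = 0, -4, 0, 64/3, 0, -1024/5, 0, …
g: a_k = 0, 6, -9, 18, -81/2, 486/5, -243, …
L₀ := lclm(L_f,L_g); ord L₀ ≤ 2+2.
h=∫₀ˣh₀: take L = L₀·Dx.
L = (-96 - 864·x + 4608·x^2 + 4608·x^3)·Dx^2 + (-50 - 192·x + 672·x^2 + 9216·x^3 + 9216·x^4)·Dx^3 + (-3 + 23·x + 96·x^2 + 512·x^3 + 2304·x^4 + 2304·x^5)·Dx^4  (order 4).
h: a_k = 0, 0, 1, -3, 59/6, -81/10, -269/15, …
ICs: h(0) = 0, h′(0) = 0, h′′(0) = 2, h′′′(0) = -18.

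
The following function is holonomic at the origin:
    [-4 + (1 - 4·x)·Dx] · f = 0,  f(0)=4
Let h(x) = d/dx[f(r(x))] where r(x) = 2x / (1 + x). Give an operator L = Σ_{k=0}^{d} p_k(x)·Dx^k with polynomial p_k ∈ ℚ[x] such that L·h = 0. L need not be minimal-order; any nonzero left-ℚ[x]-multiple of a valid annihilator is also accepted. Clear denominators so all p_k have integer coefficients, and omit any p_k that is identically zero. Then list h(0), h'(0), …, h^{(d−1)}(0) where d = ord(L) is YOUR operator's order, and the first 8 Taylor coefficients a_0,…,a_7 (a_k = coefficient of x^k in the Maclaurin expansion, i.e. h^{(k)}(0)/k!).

L = 14 + (-1 + 7·x)·Dx  (order 1).
h: a_k = 32, 448, 4704, 43904, 384160, 3226944, 26353376, 210827008, …
ICs: h(0) = 32.

f: a_k = 4, 16, 64, 256, 1024, 4096, 16384, 65536, …
f∘r: x↦r, Dx↦Dx/r' in L_f ⇒ L₀.
Derive L from L₀ (diff closure).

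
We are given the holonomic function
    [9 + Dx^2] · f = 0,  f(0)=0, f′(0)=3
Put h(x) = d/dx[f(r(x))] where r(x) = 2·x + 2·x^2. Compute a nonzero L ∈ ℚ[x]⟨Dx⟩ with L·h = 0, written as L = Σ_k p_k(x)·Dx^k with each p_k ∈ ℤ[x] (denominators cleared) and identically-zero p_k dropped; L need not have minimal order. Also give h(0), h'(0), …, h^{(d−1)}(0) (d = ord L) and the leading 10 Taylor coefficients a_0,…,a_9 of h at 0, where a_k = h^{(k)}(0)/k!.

L = (48 + 288·x + 864·x^2 + 1152·x^3 + 576·x^4) + (-6 - 12·x)·Dx + (1 + 4·x + 4·x^2)·Dx^2  (order 2).
h: a_k = 6, 12, -108, -432, -216, 1728, 20736/5, 10368/5, -256608/35, -114048/7, …
ICs: h(0) = 6, h′(0) = 12.

f: a_k = 0, 3, 0, -9/2, 0, 81/40, 0, -243/560, 0, 243/4480, …
Substitute x→r, Dx→(1/r')Dx; clear ⇒ L₀.
Derive L from L₀ (diff closure).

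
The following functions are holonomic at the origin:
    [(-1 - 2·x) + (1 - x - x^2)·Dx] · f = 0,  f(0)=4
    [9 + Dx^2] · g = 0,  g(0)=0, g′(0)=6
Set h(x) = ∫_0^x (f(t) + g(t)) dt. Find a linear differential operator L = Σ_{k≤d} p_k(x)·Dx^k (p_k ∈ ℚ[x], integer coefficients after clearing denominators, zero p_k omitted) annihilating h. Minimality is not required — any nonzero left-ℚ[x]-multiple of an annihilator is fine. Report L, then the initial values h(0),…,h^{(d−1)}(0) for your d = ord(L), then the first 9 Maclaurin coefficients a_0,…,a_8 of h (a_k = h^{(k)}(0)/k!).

L = (243 + 432·x - 81·x^2 + 216·x^3 + 405·x^4 + 162·x^5)·Dx + (-117 + 225·x + 36·x^2 - 297·x^3 + 54·x^4 + 243·x^5 + 81·x^6)·Dx^2 + (27 + 48·x - 9·x^2 + 24·x^3 + 45·x^4 + 18·x^5)·Dx^3 + (-13 + 25·x + 4·x^2 - 33·x^3 + 6·x^4 + 27·x^5 + 9·x^6)·Dx^4  (order 4).
h: a_k = 0, 4, 5, 8/3, 3/4, 4, 721/120, 52/7, 23277/2240, …
ICs: h(0) = 0, h′(0) = 4, h′′(0) = 10, h′′′(0) = 16.

f: a_k = 4, 4, 8, 12, 20, 32, 52, 84, 136, …
g: a_k = 0, 6, 0, -9, 0, 81/20, 0, -243/280, 0, …
h₀=f+g: left-lcm gives L₀, ord ≤ 3.
∫: right-multiply L₀ by Dx.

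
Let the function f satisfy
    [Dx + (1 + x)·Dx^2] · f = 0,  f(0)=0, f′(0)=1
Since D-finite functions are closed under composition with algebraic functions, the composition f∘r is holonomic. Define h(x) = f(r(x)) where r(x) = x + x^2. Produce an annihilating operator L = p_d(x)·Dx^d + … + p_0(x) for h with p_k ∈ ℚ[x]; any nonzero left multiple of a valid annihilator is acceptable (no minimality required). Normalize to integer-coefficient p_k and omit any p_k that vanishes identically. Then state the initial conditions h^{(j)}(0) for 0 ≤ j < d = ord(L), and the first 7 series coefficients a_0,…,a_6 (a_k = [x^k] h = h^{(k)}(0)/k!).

f: a_k = 0, 1, -1/2, 1/3, -1/4, 1/5, -1/6, …
L₀ from L_f via x↦r, Dx↦r'^{-1}Dx.
L = (-1 + 2·x + 2·x^2)·Dx + (1 + 3·x + 3·x^2 + 2·x^3)·Dx^2  (order 2).
h: a_k = 0, 1, 1/2, -2/3, 1/4, 1/5, -1/3, …
ICs: h(0) = 0, h′(0) = 1.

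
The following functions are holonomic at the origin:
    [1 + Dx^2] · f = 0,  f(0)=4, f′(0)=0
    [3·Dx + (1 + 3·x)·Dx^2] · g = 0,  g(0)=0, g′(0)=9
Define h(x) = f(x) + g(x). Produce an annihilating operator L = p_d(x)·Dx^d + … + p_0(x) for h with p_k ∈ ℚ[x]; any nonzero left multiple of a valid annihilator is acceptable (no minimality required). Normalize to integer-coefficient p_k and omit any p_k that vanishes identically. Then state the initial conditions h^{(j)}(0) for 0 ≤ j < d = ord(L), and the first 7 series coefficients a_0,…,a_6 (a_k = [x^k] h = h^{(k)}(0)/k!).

f: a_k = 4, 0, -2, 0, 1/6, 0, -1/180, …
g: a_k = 0, 9, -27/2, 27, -243/4, 729/5, -729/2, …
Weyl lclm of L_f,L_g ⇒ L₀ (ord ≤ 4).
L = (165 + 18·x + 27·x^2)·Dx + (19 + 63·x + 27·x^2 + 27·x^3)·Dx^2 + (165 + 18·x + 27·x^2)·Dx^3 + (19 + 63·x + 27·x^2 + 27·x^3)·Dx^4  (order 4).
h: a_k = 4, 9, -31/2, 27, -727/12, 729/5, -65611/180, …
ICs: h(0) = 4, h′(0) = 9, h′′(0) = -31, h′′′(0) = 162.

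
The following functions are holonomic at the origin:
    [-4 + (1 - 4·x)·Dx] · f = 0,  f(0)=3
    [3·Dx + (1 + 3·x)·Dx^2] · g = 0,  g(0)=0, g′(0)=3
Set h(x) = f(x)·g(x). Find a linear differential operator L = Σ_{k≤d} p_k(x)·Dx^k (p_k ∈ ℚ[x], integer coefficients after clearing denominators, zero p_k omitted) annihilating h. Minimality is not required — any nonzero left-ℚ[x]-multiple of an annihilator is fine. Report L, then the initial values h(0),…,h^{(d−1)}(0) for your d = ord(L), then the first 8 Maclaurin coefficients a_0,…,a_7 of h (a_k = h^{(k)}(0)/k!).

f: a_k = 3, 12, 48, 192, 768, 3072, 12288, 49152, …
g: a_k = 0, 3, -9/2, 9, -81/4, 243/5, -243/2, 2187/7, …
f·g: L₀ = L_f ⊗_s L_g, ord ≤ 1·2.
L = 12 + (5 + 36·x)·Dx + (-1 + x + 12·x^2)·Dx^2  (order 2).
h: a_k = 0, 9, 45/2, 117, 1629/4, 8874/5, 67347/10, 975663/35, …
ICs: h(0) = 0, h′(0) = 9.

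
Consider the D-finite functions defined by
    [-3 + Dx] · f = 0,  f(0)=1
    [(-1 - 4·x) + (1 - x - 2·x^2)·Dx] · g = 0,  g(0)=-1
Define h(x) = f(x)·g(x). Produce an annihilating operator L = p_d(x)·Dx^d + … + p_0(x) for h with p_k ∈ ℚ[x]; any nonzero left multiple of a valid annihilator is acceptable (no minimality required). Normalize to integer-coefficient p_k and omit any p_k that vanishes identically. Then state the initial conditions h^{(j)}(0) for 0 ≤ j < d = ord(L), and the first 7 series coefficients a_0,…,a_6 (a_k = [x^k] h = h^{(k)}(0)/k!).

f: a_k = 1, 3, 9/2, 9/2, 27/8, 81/40, 81/80, …
g: a_k = -1, -1, -3, -5, -11, -21, -43, …
L₀ := L_f ⊗_s L_g (sym. prod.), ord ≤ 1.
L = (4 + x - 6·x^2) + (-1 + x + 2·x^2)·Dx  (order 1).
h: a_k = -1, -4, -21/2, -23, -379/8, -477/5, -15293/80, …
ICs: h(0) = -1.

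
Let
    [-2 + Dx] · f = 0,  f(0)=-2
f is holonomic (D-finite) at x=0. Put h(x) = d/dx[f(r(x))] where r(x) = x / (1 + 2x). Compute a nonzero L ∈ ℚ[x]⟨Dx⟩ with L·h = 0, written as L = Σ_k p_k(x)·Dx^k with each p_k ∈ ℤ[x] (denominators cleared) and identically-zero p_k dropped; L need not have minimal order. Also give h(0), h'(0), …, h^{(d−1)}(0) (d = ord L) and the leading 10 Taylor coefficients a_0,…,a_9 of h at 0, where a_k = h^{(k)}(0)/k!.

L = (-2 - 8·x) + (-1 - 4·x - 4·x^2)·Dx  (order 1).
h: a_k = -4, 8, -8, -16/3, 152/3, -2416/15, 17456/45, -250912/315, 452152/315, -6340336/2835, …
ICs: h(0) = -4.

f: a_k = -2, -4, -4, -8/3, -4/3, -8/15, -8/45, -16/315, -4/315, -8/2835, …
Substitute x→r, Dx→(1/r')Dx; clear ⇒ L₀.
Derive L from L₀ (diff closure).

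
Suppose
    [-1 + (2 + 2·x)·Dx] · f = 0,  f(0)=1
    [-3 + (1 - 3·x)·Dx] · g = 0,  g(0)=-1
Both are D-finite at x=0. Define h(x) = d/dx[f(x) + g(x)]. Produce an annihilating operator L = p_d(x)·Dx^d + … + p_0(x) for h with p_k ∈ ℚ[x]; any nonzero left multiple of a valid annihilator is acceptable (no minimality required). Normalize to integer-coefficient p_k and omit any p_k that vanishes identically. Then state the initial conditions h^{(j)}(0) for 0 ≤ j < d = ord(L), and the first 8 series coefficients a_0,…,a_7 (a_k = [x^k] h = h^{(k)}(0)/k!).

L = (-126 - 54·x) + (-213 - 450·x - 189·x^2)·Dx + (26 - 34·x - 114·x^2 - 54·x^3)·Dx^2  (order 2).
h: a_k = -5/2, -73/4, -1293/16, -10373/32, -311005/256, -2239551/512, -31352601/2048, -214991277/4096, …
ICs: h(0) = -5/2, h′(0) = -73/4.

f: a_k = 1, 1/2, -1/8, 1/16, -5/128, 7/256, -21/1024, 33/2048, …
g: a_k = -1, -3, -9, -27, -81, -243, -729, -2187, …
h₀=f+g: left-lcm gives L₀, ord ≤ 2.
h₀' ⇒ L via d/dx closure of L₀.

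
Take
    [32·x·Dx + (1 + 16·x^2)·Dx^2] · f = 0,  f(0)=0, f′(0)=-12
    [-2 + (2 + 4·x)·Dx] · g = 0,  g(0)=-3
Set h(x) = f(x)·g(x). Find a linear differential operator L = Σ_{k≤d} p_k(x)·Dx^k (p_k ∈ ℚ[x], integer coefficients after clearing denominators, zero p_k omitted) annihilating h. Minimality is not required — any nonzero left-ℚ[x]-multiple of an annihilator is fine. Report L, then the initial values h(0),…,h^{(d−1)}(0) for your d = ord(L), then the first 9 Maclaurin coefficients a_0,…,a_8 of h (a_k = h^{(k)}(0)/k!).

L = (3 - 32·x - 16·x^2) + (-2 + 28·x + 96·x^2 + 64·x^3)·Dx + (1 + 4·x + 20·x^2 + 64·x^3 + 64·x^4)·Dx^2  (order 2).
h: a_k = 0, 36, 36, -210, -174, 19167/10, 17787/10, -3067959/140, -2833221/140, …
ICs: h(0) = 0, h′(0) = 36.

f: a_k = 0, -12, 0, 64, 0, -3072/5, 0, 49152/7, 0, …
g: a_k = -3, -3, 3/2, -3/2, 15/8, -21/8, 63/16, -99/16, 1287/128, …
L₀ := L_f ⊗_s L_g (sym. prod.), ord ≤ 2.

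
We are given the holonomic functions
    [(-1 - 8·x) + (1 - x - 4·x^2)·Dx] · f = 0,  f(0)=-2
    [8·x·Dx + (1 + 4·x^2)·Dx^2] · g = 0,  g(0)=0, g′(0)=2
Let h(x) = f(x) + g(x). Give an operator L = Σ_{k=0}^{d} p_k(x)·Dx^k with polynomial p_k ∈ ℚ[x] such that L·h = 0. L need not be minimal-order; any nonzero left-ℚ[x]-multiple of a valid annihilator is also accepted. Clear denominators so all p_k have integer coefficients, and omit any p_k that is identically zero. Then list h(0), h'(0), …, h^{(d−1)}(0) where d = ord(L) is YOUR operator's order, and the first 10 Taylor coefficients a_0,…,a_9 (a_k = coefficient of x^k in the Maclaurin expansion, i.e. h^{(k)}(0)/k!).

L = (-40 + 160·x + 2272·x^2 + 4608·x^3 + 16896·x^4 + 6144·x^6)·Dx + (31 + 264·x + 364·x^2 + 2208·x^3 + 4160·x^4 + 12800·x^5 + 768·x^6 + 6144·x^7)·Dx^2 + (-5 - 11·x - 80·x^2 + 116·x^3 + 80·x^4 + 704·x^5 + 1536·x^6 + 256·x^7 + 1024·x^8)·Dx^3  (order 3).
h: a_k = -2, 0, -10, -62/3, -58, -618/5, -362, -6302/7, -2330, -52210/9, …
ICs: h(0) = -2, h′(0) = 0, h′′(0) = -20.

f: a_k = -2, -2, -10, -18, -58, -130, -362, -882, -2330, -5858, …
g: a_k = 0, 2, 0, -8/3, 0, 32/5, 0, -128/7, 0, 512/9, …
f+g: L₀ = lclm(L_f,L_g), ord ≤ 1+2.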